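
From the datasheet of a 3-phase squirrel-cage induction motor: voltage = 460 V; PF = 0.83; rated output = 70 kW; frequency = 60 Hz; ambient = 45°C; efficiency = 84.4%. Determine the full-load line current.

125 A

P_out = 70 kW = 70000 W
P_in = P_out / η = 70000 / 0.844 = 82938 W
I_L = P_in / (√3·V_L·cosφ) = 82938 / (1.732 × 460 × 0.83) = 125 A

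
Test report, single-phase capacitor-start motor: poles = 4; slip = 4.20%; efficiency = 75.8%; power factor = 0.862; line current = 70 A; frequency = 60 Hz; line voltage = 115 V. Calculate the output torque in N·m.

P_in = V·I·cosφ = 115 × 70 × 0.862 = 6939 W
P_out = η·P_in = 0.758 × 6939 = 5260 W
n_s = 120×60/4 = 1800 rpm; n = 1800×(1−0.042) = 1724 rpm
ω = 2π×1724/60 = 180.5 rad/s
τ = P_out/ω = 5260/180.5 = 29.1 N·m

29.1 N·m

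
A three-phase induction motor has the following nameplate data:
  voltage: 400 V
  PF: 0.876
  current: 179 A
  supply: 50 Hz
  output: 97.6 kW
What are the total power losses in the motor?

P_in = √3·V·I·cosφ = 1.732×400×179×0.876 = 108634 W
P_out = 97600 W
Losses = P_in − P_out = 108634 − 97600 = 11034 W

11 kW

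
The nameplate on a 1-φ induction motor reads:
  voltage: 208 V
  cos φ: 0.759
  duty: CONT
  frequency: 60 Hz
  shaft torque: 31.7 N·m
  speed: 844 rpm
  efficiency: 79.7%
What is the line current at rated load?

22.3 A

ω = 2π×844/60 = 88.38 rad/s; P_out = τω = 31.7 × 88.38 = 2802 W
P_in = P_out / η = 2802 / 0.797 = 3516 W
I = P_in / (V·cosφ) = 3516 / (208 × 0.759) = 22.3 A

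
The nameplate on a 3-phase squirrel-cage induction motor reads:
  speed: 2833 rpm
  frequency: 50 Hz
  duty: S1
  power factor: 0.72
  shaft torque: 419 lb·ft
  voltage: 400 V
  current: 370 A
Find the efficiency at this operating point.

τ = 419 lb·ft × 1.356 = 568.2 N·m
ω = 2π × 2833/60 = 296.7 rad/s; P_out = τω = 568.2 × 296.7 = 168585 W
P_in = √3·V_L·I_L·cosφ = 1.732 × 400 × 370 × 0.72 = 184562 W
η = P_out / P_in = 168585 / 184562 = 0.913 = 91.3%

91.3 %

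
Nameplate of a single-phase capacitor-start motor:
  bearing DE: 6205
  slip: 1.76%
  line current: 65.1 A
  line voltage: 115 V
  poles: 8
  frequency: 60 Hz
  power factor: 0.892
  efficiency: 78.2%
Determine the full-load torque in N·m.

P_in = V·I·cosφ = 115 × 65.1 × 0.892 = 6678 W
P_out = η·P_in = 0.782 × 6678 = 5222 W
n_s = 120×60/8 = 900 rpm; n = 900×(1−0.0176) = 884 rpm
ω = 2π×884/60 = 92.57 rad/s
τ = P_out/ω = 5222/92.57 = 56.4 N·m

56.4 N·m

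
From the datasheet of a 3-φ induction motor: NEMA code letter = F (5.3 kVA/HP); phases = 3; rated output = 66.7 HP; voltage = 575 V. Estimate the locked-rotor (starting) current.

355 A

S_LR = 5.3 × 66.7 = 353.51 kVA
I_LR = S_LR/(√3·V_L) = 353510/(1.732×575) = 355 A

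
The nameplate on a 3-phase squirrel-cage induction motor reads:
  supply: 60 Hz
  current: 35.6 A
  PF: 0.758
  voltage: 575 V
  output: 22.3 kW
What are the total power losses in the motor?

4.57 kW

P_in = √3·V·I·cosφ = 1.732×575×35.6×0.758 = 26874 W
P_out = 22300 W
Losses = P_in − P_out = 26874 − 22300 = 4574 W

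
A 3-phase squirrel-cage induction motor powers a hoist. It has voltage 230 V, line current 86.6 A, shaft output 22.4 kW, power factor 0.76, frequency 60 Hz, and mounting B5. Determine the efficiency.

P_out = 22.4 kW = 22400 W
P_in = √3·V_L·I_L·cosφ = 1.732 × 230 × 86.6 × 0.76 = 26218 W
η = P_out / P_in = 22400 / 26218 = 0.854 = 85.4%

85.4 %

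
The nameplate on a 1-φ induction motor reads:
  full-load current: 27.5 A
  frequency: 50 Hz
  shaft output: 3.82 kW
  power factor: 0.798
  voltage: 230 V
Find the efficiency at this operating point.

P_out = 3.82 kW = 3820 W
P_in = V·I·cosφ = 230 × 27.5 × 0.798 = 5047 W
η = P_out / P_in = 3820 / 5047 = 0.757 = 75.7%

75.7 %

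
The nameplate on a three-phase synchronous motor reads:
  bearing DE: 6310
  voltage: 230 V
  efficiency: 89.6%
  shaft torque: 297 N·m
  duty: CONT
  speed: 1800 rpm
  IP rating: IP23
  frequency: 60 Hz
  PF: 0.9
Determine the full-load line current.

174 A

ω = 2π×1800/60 = 188.5 rad/s; P_out = τω = 297 × 188.5 = 55985 W
P_in = P_out / η = 55985 / 0.896 = 62483 W
I_L = P_in / (√3·V_L·cosφ) = 62483 / (1.732 × 230 × 0.9) = 174 A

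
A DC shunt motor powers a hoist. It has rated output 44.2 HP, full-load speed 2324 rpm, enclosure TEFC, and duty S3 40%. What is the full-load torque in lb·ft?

P_out = 44.2 × 746 = 32973 W
ω = 2π × 2324/60 = 243.4 rad/s
τ = P_out/ω = 32973/243.4 = 135.5 N·m
In lb·ft: 135.5/1.356 = 99.9 lb·ft

99.9 lb·ft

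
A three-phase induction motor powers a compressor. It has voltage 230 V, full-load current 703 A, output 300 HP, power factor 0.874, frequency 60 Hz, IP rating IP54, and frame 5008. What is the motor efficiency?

91.4 %

P_out = 300 × 746 = 223800 W
P_in = √3·V_L·I_L·cosφ = 1.732 × 230 × 703 × 0.874 = 244761 W
η = P_out / P_in = 223800 / 244761 = 0.914 = 91.4%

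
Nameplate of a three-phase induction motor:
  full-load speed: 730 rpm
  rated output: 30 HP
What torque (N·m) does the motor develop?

293 N·m

P_out = 30 × 746 = 22380 W
ω = 2π × 730/60 = 76.45 rad/s
τ = P_out/ω = 22380/76.45 = 293 N·m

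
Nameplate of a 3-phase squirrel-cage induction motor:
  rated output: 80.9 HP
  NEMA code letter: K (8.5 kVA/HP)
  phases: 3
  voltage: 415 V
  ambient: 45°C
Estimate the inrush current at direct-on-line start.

957 A

S_LR = 8.5 × 80.9 = 687.65 kVA
I_LR = S_LR/(√3·V_L) = 687650/(1.732×415) = 957 A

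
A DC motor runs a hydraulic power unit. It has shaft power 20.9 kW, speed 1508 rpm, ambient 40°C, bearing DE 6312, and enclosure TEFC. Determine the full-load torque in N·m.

132 N·m

ω = 2π × 1508/60 = 157.9 rad/s
τ = P/ω = 20900/157.9 = 132 N·m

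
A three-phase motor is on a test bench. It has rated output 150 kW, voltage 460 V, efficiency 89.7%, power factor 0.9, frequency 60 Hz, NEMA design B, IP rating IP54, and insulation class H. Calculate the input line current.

P_out = 150 kW = 150000 W
P_in = P_out / η = 150000 / 0.897 = 167224 W
I_L = P_in / (√3·V_L·cosφ) = 167224 / (1.732 × 460 × 0.9) = 233 A

233 A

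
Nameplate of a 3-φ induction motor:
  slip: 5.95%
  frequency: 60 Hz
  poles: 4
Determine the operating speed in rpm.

n_s = 120f/p = 120×60/4 = 1800 rpm
n = n_s(1 − s) = 1800 × (1 − 0.0595) = 1693 rpm

1693 rpm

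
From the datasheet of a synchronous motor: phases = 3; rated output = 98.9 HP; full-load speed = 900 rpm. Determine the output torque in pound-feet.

577 lb·ft

P_out = 98.9 × 746 = 73779 W
ω = 2π × 900/60 = 94.25 rad/s
τ = P_out/ω = 73779/94.25 = 782.8 N·m
In lb·ft: 782.8/1.356 = 577 lb·ft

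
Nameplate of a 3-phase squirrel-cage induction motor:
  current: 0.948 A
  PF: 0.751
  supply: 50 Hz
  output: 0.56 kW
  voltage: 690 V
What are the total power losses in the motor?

291 W

P_in = √3·V·I·cosφ = 1.732×690×0.948×0.751 = 851 W
P_out = 560 W
Losses = P_in − P_out = 851 − 560 = 291 W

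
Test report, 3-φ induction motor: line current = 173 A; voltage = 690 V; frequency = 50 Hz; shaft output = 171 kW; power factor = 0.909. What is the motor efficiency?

P_out = 171 kW = 171000 W
P_in = √3·V_L·I_L·cosφ = 1.732 × 690 × 173 × 0.909 = 187935 W
η = P_out / P_in = 171000 / 187935 = 0.910 = 91.0%

91.0 %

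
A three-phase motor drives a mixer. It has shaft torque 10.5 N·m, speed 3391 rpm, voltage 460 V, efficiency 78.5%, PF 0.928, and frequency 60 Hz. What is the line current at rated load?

6.42 A

ω = 2π×3391/60 = 355.1 rad/s; P_out = τω = 10.5 × 355.1 = 3729 W
P_in = P_out / η = 3729 / 0.785 = 4750 W
I_L = P_in / (√3·V_L·cosφ) = 4750 / (1.732 × 460 × 0.928) = 6.42 A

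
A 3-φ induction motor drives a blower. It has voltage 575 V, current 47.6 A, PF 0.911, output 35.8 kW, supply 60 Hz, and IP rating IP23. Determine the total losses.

7390 W

P_in = √3·V·I·cosφ = 1.732×575×47.6×0.911 = 43186 W
P_out = 35800 W
Losses = P_in − P_out = 43186 − 35800 = 7386 W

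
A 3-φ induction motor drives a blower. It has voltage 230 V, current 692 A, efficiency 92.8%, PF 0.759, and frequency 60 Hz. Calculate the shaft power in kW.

194 kW

P_in = √3·V·I·cosφ = 1.732 × 230 × 692 × 0.759 = 209230 W
P_out = η·P_in = 0.928 × 209230 = 194165 W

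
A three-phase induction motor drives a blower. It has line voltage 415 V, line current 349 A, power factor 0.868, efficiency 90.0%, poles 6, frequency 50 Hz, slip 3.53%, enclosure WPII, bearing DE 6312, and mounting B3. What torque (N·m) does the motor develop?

1940 N·m

P_in = √3·V·I·cosφ = 1.732 × 415 × 349 × 0.868 = 217741 W
P_out = η·P_in = 0.9 × 217741 = 195967 W
n_s = 120×50/6 = 1000 rpm; n = 1000×(1−0.0353) = 965 rpm
ω = 2π×965/60 = 101.1 rad/s
τ = P_out/ω = 195967/101.1 = 1940 N·m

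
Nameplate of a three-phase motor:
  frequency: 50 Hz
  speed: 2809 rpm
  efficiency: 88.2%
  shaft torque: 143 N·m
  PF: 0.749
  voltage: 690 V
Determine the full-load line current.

53.3 A

ω = 2π×2809/60 = 294.2 rad/s; P_out = τω = 143 × 294.2 = 42071 W
P_in = P_out / η = 42071 / 0.882 = 47700 W
I_L = P_in / (√3·V_L·cosφ) = 47700 / (1.732 × 690 × 0.749) = 53.3 A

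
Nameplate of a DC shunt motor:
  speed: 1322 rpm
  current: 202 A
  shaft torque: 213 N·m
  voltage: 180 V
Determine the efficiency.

ω = 2π × 1322/60 = 138.4 rad/s; P_out = τω = 213 × 138.4 = 29479 W
P_in = V·I = 180 × 202 = 36360 W
η = P_out / P_in = 29479 / 36360 = 0.811 = 81.1%

81.1 %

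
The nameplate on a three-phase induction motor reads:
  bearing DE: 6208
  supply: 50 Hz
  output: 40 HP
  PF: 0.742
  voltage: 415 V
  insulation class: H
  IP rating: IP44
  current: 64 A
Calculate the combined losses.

4.29 kW

P_in = √3·V·I·cosφ = 1.732×415×64×0.742 = 34133 W
P_out = 40×746 = 29840 W
Losses = P_in − P_out = 34133 − 29840 = 4293 W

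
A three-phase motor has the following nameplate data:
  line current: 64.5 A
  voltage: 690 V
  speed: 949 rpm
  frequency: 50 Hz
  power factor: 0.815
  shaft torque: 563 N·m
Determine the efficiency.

89.1 %

ω = 2π × 949/60 = 99.38 rad/s; P_out = τω = 563 × 99.38 = 55951 W
P_in = √3·V_L·I_L·cosφ = 1.732 × 690 × 64.5 × 0.815 = 62822 W
η = P_out / P_in = 55951 / 62822 = 0.891 = 89.1%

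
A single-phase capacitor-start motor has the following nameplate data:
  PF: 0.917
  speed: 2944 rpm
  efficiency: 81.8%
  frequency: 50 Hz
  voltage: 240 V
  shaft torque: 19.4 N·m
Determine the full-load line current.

33.2 A

ω = 2π×2944/60 = 308.3 rad/s; P_out = τω = 19.4 × 308.3 = 5981 W
P_in = P_out / η = 5981 / 0.818 = 7312 W
I = P_in / (V·cosφ) = 7312 / (240 × 0.917) = 33.2 A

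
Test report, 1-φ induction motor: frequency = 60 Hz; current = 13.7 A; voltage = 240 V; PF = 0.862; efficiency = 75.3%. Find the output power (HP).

2.86 HP

P_in = V·I·cosφ = 240 × 13.7 × 0.862 = 2834 W
P_out = η·P_in = 0.753 × 2834 = 2134 W
= 2134/746 = 2.86 HP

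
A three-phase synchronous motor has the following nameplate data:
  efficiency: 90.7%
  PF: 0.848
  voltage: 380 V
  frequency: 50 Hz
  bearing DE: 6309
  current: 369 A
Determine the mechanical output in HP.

P_in = √3·V·I·cosφ = 1.732 × 380 × 369 × 0.848 = 205946 W
P_out = η·P_in = 0.907 × 205946 = 186793 W
= 186793/746 = 250 HP

250 HP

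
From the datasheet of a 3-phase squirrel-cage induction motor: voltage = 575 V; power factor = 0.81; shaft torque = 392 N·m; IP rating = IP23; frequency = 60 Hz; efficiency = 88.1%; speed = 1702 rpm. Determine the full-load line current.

98.3 A

ω = 2π×1702/60 = 178.2 rad/s; P_out = τω = 392 × 178.2 = 69854 W
P_in = P_out / η = 69854 / 0.881 = 79289 W
I_L = P_in / (√3·V_L·cosφ) = 79289 / (1.732 × 575 × 0.81) = 98.3 A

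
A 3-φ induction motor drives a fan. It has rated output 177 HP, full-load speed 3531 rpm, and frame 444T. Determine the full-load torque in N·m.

357 N·m

P_out = 177 × 746 = 132042 W
ω = 2π × 3531/60 = 369.8 rad/s
τ = P_out/ω = 132042/369.8 = 357 N·m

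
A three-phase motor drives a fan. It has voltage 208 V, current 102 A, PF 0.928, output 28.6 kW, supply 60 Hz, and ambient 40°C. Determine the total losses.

P_in = √3·V·I·cosφ = 1.732×208×102×0.928 = 34100 W
P_out = 28600 W
Losses = P_in − P_out = 34100 − 28600 = 5500 W

5.5 kW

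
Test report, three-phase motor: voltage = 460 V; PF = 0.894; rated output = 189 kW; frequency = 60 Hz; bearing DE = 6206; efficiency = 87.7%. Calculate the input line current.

303 A

P_out = 189 kW = 189000 W
P_in = P_out / η = 189000 / 0.877 = 215507 W
I_L = P_in / (√3·V_L·cosφ) = 215507 / (1.732 × 460 × 0.894) = 303 A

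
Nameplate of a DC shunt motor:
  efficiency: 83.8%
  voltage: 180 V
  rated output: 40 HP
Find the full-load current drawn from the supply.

P_out = 40 × 746 = 29840 W
P_in = P_out / η = 29840 / 0.838 = 35609 W
I = P_in / V = 35609 / 180 = 198 A

198 A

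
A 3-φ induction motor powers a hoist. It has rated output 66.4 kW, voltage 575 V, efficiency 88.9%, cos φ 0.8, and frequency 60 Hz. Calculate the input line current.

93.7 A

P_out = 66.4 kW = 66400 W
P_in = P_out / η = 66400 / 0.889 = 74691 W
I_L = P_in / (√3·V_L·cosφ) = 74691 / (1.732 × 575 × 0.8) = 93.7 A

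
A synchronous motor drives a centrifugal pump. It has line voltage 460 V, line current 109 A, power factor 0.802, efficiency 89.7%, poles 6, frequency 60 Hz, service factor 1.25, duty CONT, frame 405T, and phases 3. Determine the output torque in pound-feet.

P_in = √3·V·I·cosφ = 1.732 × 460 × 109 × 0.802 = 69648 W
P_out = η·P_in = 0.897 × 69648 = 62474 W
n = n_s = 120×60/6 = 1200 rpm (synchronous)
ω = 2π×1200/60 = 125.7 rad/s
τ = P_out/ω = 62474/125.7 = 497 N·m
In lb·ft: 497/1.356 = 367 lb·ft

367 lb·ft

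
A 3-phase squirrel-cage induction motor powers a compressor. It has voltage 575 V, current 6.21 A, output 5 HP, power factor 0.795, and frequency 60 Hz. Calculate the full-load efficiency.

75.9 %

P_out = 5 × 746 = 3730 W
P_in = √3·V_L·I_L·cosφ = 1.732 × 575 × 6.21 × 0.795 = 4917 W
η = P_out / P_in = 3730 / 4917 = 0.759 = 75.9%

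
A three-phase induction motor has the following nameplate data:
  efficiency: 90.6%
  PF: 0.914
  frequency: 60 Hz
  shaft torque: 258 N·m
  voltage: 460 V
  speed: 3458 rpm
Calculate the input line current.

ω = 2π×3458/60 = 362.1 rad/s; P_out = τω = 258 × 362.1 = 93422 W
P_in = P_out / η = 93422 / 0.906 = 103115 W
I_L = P_in / (√3·V_L·cosφ) = 103115 / (1.732 × 460 × 0.914) = 142 A

142 A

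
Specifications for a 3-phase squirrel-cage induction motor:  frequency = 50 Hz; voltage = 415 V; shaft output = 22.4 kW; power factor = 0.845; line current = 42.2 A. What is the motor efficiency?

P_out = 22.4 kW = 22400 W
P_in = √3·V_L·I_L·cosφ = 1.732 × 415 × 42.2 × 0.845 = 25631 W
η = P_out / P_in = 22400 / 25631 = 0.874 = 87.4%

87.4 %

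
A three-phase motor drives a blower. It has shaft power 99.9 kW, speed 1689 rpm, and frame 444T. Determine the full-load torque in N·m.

565 N·m

ω = 2π × 1689/60 = 176.9 rad/s
τ = P/ω = 99900/176.9 = 565 N·m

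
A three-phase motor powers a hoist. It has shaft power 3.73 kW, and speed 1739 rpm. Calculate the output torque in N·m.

ω = 2π × 1739/60 = 182.1 rad/s
τ = P/ω = 3730/182.1 = 20.5 N·m

20.5 N·m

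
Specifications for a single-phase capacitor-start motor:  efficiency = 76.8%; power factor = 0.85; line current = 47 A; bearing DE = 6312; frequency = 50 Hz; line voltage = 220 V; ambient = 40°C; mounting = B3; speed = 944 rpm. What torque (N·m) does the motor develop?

68.3 N·m

P_in = V·I·cosφ = 220 × 47 × 0.85 = 8789 W
P_out = η·P_in = 0.768 × 8789 = 6750 W
n = 944 rpm
ω = 2π×944/60 = 98.86 rad/s
τ = P_out/ω = 6750/98.86 = 68.3 N·m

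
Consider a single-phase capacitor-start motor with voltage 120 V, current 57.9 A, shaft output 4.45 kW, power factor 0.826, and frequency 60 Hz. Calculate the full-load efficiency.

P_out = 4.45 kW = 4450 W
P_in = V·I·cosφ = 120 × 57.9 × 0.826 = 5739 W
η = P_out / P_in = 4450 / 5739 = 0.775 = 77.5%

77.5 %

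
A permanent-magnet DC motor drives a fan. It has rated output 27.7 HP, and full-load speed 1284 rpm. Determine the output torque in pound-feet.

P_out = 27.7 × 746 = 20664 W
ω = 2π × 1284/60 = 134.5 rad/s
τ = P_out/ω = 20664/134.5 = 153.6 N·m
In lb·ft: 153.6/1.356 = 113 lb·ft

113 lb·ft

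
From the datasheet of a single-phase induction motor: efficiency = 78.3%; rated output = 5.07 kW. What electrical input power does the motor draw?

6.48 kW

P_out = 5070 W
P_in = P_out/η = 5070/0.783 = 6475 W = 6.48 kW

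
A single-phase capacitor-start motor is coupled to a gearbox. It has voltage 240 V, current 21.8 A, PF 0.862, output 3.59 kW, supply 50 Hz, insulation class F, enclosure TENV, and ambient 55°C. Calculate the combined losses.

P_in = V·I·cosφ = 240×21.8×0.862 = 4510 W
P_out = 3590 W
Losses = P_in − P_out = 4510 − 3590 = 920 W

920 W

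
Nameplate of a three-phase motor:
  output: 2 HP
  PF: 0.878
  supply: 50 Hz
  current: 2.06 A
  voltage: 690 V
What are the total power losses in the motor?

P_in = √3·V·I·cosφ = 1.732×690×2.06×0.878 = 2162 W
P_out = 2×746 = 1492 W
Losses = P_in − P_out = 2162 − 1492 = 670 W

670 W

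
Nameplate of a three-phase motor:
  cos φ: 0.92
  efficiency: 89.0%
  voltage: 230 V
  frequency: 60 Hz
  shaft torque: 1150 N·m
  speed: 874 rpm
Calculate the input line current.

ω = 2π×874/60 = 91.53 rad/s; P_out = τω = 1150 × 91.53 = 105260 W
P_in = P_out / η = 105260 / 0.890 = 118270 W
I_L = P_in / (√3·V_L·cosφ) = 118270 / (1.732 × 230 × 0.92) = 323 A

323 A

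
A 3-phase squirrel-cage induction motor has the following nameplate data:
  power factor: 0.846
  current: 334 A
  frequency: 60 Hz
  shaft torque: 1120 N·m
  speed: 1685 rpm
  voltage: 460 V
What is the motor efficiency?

ω = 2π × 1685/60 = 176.5 rad/s; P_out = τω = 1120 × 176.5 = 197680 W
P_in = √3·V_L·I_L·cosφ = 1.732 × 460 × 334 × 0.846 = 225124 W
η = P_out / P_in = 197680 / 225124 = 0.878 = 87.8%

87.8 %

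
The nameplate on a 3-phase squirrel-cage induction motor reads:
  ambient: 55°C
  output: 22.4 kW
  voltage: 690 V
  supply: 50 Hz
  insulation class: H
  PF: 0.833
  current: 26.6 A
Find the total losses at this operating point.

4.08 kW

P_in = √3·V·I·cosφ = 1.732×690×26.6×0.833 = 26480 W
P_out = 22400 W
Losses = P_in − P_out = 26480 − 22400 = 4080 W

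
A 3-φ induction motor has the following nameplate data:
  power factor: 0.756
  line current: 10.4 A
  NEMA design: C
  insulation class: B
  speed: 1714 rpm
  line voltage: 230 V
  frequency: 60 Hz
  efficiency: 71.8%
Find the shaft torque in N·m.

12.5 N·m

P_in = √3·V·I·cosφ = 1.732 × 230 × 10.4 × 0.756 = 3132 W
P_out = η·P_in = 0.718 × 3132 = 2249 W
n = 1714 rpm
ω = 2π×1714/60 = 179.5 rad/s
τ = P_out/ω = 2249/179.5 = 12.5 N·m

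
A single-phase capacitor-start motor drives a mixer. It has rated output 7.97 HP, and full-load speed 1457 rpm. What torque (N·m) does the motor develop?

39 N·m

P_out = 7.97 × 746 = 5946 W
ω = 2π × 1457/60 = 152.6 rad/s
τ = P_out/ω = 5946/152.6 = 39 N·m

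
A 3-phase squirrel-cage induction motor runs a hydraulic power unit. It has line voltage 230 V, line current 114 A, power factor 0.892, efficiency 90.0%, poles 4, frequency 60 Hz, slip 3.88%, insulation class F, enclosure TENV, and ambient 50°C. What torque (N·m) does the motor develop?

P_in = √3·V·I·cosφ = 1.732 × 230 × 114 × 0.892 = 40508 W
P_out = η·P_in = 0.9 × 40508 = 36457 W
n_s = 120×60/4 = 1800 rpm; n = 1800×(1−0.0388) = 1730 rpm
ω = 2π×1730/60 = 181.2 rad/s
τ = P_out/ω = 36457/181.2 = 201 N·m

201 N·m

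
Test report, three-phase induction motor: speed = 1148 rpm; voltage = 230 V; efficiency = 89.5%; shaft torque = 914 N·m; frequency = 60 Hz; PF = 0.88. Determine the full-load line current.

ω = 2π×1148/60 = 120.2 rad/s; P_out = τω = 914 × 120.2 = 109863 W
P_in = P_out / η = 109863 / 0.895 = 122752 W
I_L = P_in / (√3·V_L·cosφ) = 122752 / (1.732 × 230 × 0.88) = 350 A

350 A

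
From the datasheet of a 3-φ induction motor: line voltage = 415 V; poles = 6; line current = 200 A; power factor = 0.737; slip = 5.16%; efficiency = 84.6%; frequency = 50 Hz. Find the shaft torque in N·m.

P_in = √3·V·I·cosφ = 1.732 × 415 × 200 × 0.737 = 105948 W
P_out = η·P_in = 0.846 × 105948 = 89632 W
n_s = 120×50/6 = 1000 rpm; n = 1000×(1−0.0516) = 948 rpm
ω = 2π×948/60 = 99.27 rad/s
τ = P_out/ω = 89632/99.27 = 903 N·m

903 N·m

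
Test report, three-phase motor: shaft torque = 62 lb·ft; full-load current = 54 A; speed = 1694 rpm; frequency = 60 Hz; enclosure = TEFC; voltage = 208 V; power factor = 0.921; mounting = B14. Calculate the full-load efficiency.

τ = 62 lb·ft × 1.356 = 84.07 N·m
ω = 2π × 1694/60 = 177.4 rad/s; P_out = τω = 84.07 × 177.4 = 14914 W
P_in = √3·V_L·I_L·cosφ = 1.732 × 208 × 54 × 0.921 = 17917 W
η = P_out / P_in = 14914 / 17917 = 0.832 = 83.2%

83.2 %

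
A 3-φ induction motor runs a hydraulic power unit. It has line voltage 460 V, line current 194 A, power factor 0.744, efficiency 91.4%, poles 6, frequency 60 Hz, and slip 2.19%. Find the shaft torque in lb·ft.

P_in = √3·V·I·cosφ = 1.732 × 460 × 194 × 0.744 = 114995 W
P_out = η·P_in = 0.914 × 114995 = 105105 W
n_s = 120×60/6 = 1200 rpm; n = 1200×(1−0.0219) = 1174 rpm
ω = 2π×1174/60 = 122.9 rad/s
τ = P_out/ω = 105105/122.9 = 855.2 N·m
In lb·ft: 855.2/1.356 = 631 lb·ft

631 lb·ft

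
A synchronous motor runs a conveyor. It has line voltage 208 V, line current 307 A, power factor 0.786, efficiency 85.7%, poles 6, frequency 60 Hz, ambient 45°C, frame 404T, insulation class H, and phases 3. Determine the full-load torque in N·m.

P_in = √3·V·I·cosφ = 1.732 × 208 × 307 × 0.786 = 86930 W
P_out = η·P_in = 0.857 × 86930 = 74499 W
n = n_s = 120×60/6 = 1200 rpm (synchronous)
ω = 2π×1200/60 = 125.7 rad/s
τ = P_out/ω = 74499/125.7 = 593 N·m

593 N·m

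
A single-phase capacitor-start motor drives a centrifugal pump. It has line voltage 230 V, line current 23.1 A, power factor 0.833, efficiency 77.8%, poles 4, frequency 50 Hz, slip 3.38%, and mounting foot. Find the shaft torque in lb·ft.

16.7 lb·ft

P_in = V·I·cosφ = 230 × 23.1 × 0.833 = 4426 W
P_out = η·P_in = 0.778 × 4426 = 3443 W
n_s = 120×50/4 = 1500 rpm; n = 1500×(1−0.0338) = 1449 rpm
ω = 2π×1449/60 = 151.7 rad/s
τ = P_out/ω = 3443/151.7 = 22.7 N·m
In lb·ft: 22.7/1.356 = 16.7 lb·ft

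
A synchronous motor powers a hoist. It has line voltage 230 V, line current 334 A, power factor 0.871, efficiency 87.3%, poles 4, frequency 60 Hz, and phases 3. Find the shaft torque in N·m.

P_in = √3·V·I·cosφ = 1.732 × 230 × 334 × 0.871 = 115889 W
P_out = η·P_in = 0.873 × 115889 = 101171 W
n = n_s = 120×60/4 = 1800 rpm (synchronous)
ω = 2π×1800/60 = 188.5 rad/s
τ = P_out/ω = 101171/188.5 = 537 N·m

537 N·m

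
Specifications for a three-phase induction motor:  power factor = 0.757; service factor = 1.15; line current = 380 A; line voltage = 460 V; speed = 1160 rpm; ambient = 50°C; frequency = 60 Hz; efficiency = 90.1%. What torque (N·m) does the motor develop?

1700 N·m

P_in = √3·V·I·cosφ = 1.732 × 460 × 380 × 0.757 = 229184 W
P_out = η·P_in = 0.901 × 229184 = 206495 W
n = 1160 rpm
ω = 2π×1160/60 = 121.5 rad/s
τ = P_out/ω = 206495/121.5 = 1700 N·m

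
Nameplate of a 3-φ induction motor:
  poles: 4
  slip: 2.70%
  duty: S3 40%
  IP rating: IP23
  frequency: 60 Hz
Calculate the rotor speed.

n_s = 120f/p = 120×60/4 = 1800 rpm
n = n_s(1 − s) = 1800 × (1 − 0.027) = 1751 rpm

1751 rpm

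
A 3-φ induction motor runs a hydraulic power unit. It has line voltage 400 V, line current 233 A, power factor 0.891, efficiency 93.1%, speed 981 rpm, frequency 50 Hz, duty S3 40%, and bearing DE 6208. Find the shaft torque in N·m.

1300 N·m

P_in = √3·V·I·cosφ = 1.732 × 400 × 233 × 0.891 = 143827 W
P_out = η·P_in = 0.931 × 143827 = 133903 W
n = 981 rpm
ω = 2π×981/60 = 102.7 rad/s
τ = P_out/ω = 133903/102.7 = 1300 N·m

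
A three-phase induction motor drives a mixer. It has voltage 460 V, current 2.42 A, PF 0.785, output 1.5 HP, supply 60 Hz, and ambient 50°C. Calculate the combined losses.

395 W

P_in = √3·V·I·cosφ = 1.732×460×2.42×0.785 = 1514 W
P_out = 1.5×746 = 1119 W
Losses = P_in − P_out = 1514 − 1119 = 395 W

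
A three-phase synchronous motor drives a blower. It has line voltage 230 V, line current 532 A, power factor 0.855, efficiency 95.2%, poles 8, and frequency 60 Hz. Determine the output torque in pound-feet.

1350 lb·ft

P_in = √3·V·I·cosφ = 1.732 × 230 × 532 × 0.855 = 181198 W
P_out = η·P_in = 0.952 × 181198 = 172500 W
n = n_s = 120×60/8 = 900 rpm (synchronous)
ω = 2π×900/60 = 94.25 rad/s
τ = P_out/ω = 172500/94.25 = 1830 N·m
In lb·ft: 1830/1.356 = 1350 lb·ft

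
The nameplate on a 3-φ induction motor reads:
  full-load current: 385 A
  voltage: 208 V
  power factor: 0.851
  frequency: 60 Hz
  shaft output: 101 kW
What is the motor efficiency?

85.6 %

P_out = 101 kW = 101000 W
P_in = √3·V_L·I_L·cosφ = 1.732 × 208 × 385 × 0.851 = 118032 W
η = P_out / P_in = 101000 / 118032 = 0.856 = 85.6%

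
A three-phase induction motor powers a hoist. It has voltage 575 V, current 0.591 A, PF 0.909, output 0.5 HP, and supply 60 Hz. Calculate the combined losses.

162 W

P_in = √3·V·I·cosφ = 1.732×575×0.591×0.909 = 535 W
P_out = 0.5×746 = 373 W
Losses = P_in − P_out = 535 − 373 = 162 W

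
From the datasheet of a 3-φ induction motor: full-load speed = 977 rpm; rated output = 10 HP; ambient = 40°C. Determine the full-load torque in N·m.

72.9 N·m

P_out = 10 × 746 = 7460 W
ω = 2π × 977/60 = 102.3 rad/s
τ = P_out/ω = 7460/102.3 = 72.9 N·m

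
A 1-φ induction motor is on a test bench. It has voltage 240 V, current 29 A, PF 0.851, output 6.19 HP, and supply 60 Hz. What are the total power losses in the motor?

1310 W

P_in = V·I·cosφ = 240×29×0.851 = 5923 W
P_out = 6.19×746 = 4618 W
Losses = P_in − P_out = 5923 − 4618 = 1305 W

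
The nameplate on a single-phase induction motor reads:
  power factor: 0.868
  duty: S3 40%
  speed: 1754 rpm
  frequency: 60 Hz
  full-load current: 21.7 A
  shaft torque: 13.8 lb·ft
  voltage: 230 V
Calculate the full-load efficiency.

79.3 %

τ = 13.8 lb·ft × 1.356 = 18.71 N·m
ω = 2π × 1754/60 = 183.7 rad/s; P_out = τω = 18.71 × 183.7 = 3437 W
P_in = V·I·cosφ = 230 × 21.7 × 0.868 = 4332 W
η = P_out / P_in = 3437 / 4332 = 0.793 = 79.3%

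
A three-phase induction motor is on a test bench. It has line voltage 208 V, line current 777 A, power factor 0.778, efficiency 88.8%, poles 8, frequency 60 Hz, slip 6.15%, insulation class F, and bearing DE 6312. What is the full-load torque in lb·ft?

P_in = √3·V·I·cosφ = 1.732 × 208 × 777 × 0.778 = 217777 W
P_out = η·P_in = 0.888 × 217777 = 193386 W
n_s = 120×60/8 = 900 rpm; n = 900×(1−0.0615) = 845 rpm
ω = 2π×845/60 = 88.49 rad/s
τ = P_out/ω = 193386/88.49 = 2185 N·m
In lb·ft: 2185/1.356 = 1610 lb·ft

1610 lb·ft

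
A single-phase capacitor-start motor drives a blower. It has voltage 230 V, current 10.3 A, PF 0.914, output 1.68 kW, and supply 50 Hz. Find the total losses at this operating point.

P_in = V·I·cosφ = 230×10.3×0.914 = 2165 W
P_out = 1680 W
Losses = P_in − P_out = 2165 − 1680 = 485 W

485 W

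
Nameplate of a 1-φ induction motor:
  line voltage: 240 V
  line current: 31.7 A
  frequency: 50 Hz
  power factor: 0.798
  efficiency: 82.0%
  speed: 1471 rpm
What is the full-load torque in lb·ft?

23.8 lb·ft

P_in = V·I·cosφ = 240 × 31.7 × 0.798 = 6071 W
P_out = η·P_in = 0.82 × 6071 = 4978 W
n = 1471 rpm
ω = 2π×1471/60 = 154 rad/s
τ = P_out/ω = 4978/154 = 32.32 N·m
In lb·ft: 32.32/1.356 = 23.8 lb·ft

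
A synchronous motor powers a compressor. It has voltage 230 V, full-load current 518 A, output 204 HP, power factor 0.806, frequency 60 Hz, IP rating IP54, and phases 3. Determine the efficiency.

P_out = 204 × 746 = 152184 W
P_in = √3·V_L·I_L·cosφ = 1.732 × 230 × 518 × 0.806 = 166318 W
η = P_out / P_in = 152184 / 166318 = 0.915 = 91.5%

91.5 %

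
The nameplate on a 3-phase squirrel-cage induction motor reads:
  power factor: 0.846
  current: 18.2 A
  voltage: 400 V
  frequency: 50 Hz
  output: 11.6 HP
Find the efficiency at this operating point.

P_out = 11.6 × 746 = 8654 W
P_in = √3·V_L·I_L·cosφ = 1.732 × 400 × 18.2 × 0.846 = 10667 W
η = P_out / P_in = 8654 / 10667 = 0.811 = 81.1%

81.1 %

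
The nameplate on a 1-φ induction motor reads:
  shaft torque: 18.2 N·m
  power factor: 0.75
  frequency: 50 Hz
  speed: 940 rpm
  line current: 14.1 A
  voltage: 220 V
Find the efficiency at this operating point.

ω = 2π × 940/60 = 98.44 rad/s; P_out = τω = 18.2 × 98.44 = 1792 W
P_in = V·I·cosφ = 220 × 14.1 × 0.75 = 2327 W
η = P_out / P_in = 1792 / 2327 = 0.770 = 77.0%

77.0 %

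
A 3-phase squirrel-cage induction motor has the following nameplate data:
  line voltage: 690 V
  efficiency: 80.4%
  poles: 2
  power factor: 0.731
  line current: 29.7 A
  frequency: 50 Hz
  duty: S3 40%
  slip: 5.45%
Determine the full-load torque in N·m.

70.2 N·m

P_in = √3·V·I·cosφ = 1.732 × 690 × 29.7 × 0.731 = 25946 W
P_out = η·P_in = 0.804 × 25946 = 20861 W
n_s = 120×50/2 = 3000 rpm; n = 3000×(1−0.0545) = 2837 rpm
ω = 2π×2837/60 = 297.1 rad/s
τ = P_out/ω = 20861/297.1 = 70.2 N·m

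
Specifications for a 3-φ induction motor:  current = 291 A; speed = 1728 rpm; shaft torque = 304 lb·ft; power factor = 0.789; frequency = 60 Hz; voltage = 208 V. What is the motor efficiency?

90.2 %

τ = 304 lb·ft × 1.356 = 412.2 N·m
ω = 2π × 1728/60 = 181 rad/s; P_out = τω = 412.2 × 181 = 74608 W
P_in = √3·V_L·I_L·cosφ = 1.732 × 208 × 291 × 0.789 = 82714 W
η = P_out / P_in = 74608 / 82714 = 0.902 = 90.2%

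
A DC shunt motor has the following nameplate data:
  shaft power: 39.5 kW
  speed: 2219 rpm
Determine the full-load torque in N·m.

170 N·m

ω = 2π × 2219/60 = 232.4 rad/s
τ = P/ω = 39500/232.4 = 170 N·m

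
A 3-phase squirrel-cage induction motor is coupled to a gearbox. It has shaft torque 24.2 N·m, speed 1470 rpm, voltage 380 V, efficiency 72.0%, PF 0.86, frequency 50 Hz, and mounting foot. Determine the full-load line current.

ω = 2π×1470/60 = 153.9 rad/s; P_out = τω = 24.2 × 153.9 = 3724 W
P_in = P_out / η = 3724 / 0.720 = 5172 W
I_L = P_in / (√3·V_L·cosφ) = 5172 / (1.732 × 380 × 0.86) = 9.14 A

9.14 A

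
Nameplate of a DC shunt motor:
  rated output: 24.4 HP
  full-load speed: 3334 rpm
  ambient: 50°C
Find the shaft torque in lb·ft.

38.5 lb·ft

P_out = 24.4 × 746 = 18202 W
ω = 2π × 3334/60 = 349.1 rad/s
τ = P_out/ω = 18202/349.1 = 52.14 N·m
In lb·ft: 52.14/1.356 = 38.5 lb·ft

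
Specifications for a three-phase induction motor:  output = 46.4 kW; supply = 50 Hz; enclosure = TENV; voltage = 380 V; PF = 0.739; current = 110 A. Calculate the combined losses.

7100 W

P_in = √3·V·I·cosφ = 1.732×380×110×0.739 = 53502 W
P_out = 46400 W
Losses = P_in − P_out = 53502 − 46400 = 7102 W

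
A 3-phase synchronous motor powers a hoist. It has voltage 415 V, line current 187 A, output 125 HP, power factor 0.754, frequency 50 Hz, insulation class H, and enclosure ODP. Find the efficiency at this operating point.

P_out = 125 × 746 = 93250 W
P_in = √3·V_L·I_L·cosφ = 1.732 × 415 × 187 × 0.754 = 101347 W
η = P_out / P_in = 93250 / 101347 = 0.920 = 92.0%

92.0 %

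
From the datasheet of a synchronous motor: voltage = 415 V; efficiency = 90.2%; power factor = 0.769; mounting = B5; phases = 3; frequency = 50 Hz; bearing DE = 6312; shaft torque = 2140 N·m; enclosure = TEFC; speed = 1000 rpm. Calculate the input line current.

449 A

ω = 2π×1000/60 = 104.7 rad/s; P_out = τω = 2140 × 104.7 = 224058 W
P_in = P_out / η = 224058 / 0.902 = 248401 W
I_L = P_in / (√3·V_L·cosφ) = 248401 / (1.732 × 415 × 0.769) = 449 A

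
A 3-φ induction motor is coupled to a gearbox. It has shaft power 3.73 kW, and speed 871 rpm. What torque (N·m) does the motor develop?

40.9 N·m

ω = 2π × 871/60 = 91.21 rad/s
τ = P/ω = 3730/91.21 = 40.9 N·m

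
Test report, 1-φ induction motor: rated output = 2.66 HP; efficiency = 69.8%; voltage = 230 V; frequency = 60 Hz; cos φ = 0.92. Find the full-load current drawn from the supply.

13.4 A

P_out = 2.66 × 746 = 1984 W
P_in = P_out / η = 1984 / 0.698 = 2842 W
I = P_in / (V·cosφ) = 2842 / (230 × 0.92) = 13.4 A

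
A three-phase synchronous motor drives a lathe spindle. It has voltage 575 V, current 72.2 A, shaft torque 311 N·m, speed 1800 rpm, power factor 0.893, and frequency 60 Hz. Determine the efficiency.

ω = 2π × 1800/60 = 188.5 rad/s; P_out = τω = 311 × 188.5 = 58624 W
P_in = √3·V_L·I_L·cosφ = 1.732 × 575 × 72.2 × 0.893 = 64210 W
η = P_out / P_in = 58624 / 64210 = 0.913 = 91.3%

91.3 %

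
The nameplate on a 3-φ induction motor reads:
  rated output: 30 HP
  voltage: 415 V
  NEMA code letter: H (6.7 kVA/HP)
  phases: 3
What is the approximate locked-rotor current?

280 A

S_LR = 6.7 × 30 = 201 kVA
I_LR = S_LR/(√3·V_L) = 201000/(1.732×415) = 280 A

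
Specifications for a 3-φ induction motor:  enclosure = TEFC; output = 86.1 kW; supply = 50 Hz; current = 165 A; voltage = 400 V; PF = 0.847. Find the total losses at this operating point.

P_in = √3·V·I·cosφ = 1.732×400×165×0.847 = 96822 W
P_out = 86100 W
Losses = P_in − P_out = 96822 − 86100 = 10722 W

10.7 kW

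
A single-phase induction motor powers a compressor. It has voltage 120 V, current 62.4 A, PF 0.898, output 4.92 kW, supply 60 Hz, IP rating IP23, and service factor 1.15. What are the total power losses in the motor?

1.8 kW

P_in = V·I·cosφ = 120×62.4×0.898 = 6724 W
P_out = 4920 W
Losses = P_in − P_out = 6724 − 4920 = 1804 W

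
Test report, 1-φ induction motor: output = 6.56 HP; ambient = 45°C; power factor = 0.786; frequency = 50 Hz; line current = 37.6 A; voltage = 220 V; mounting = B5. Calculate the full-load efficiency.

75.3 %

P_out = 6.56 × 746 = 4894 W
P_in = V·I·cosφ = 220 × 37.6 × 0.786 = 6502 W
η = P_out / P_in = 4894 / 6502 = 0.753 = 75.3%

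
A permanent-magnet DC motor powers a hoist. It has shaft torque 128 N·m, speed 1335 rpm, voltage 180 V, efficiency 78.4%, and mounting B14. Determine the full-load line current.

127 A

ω = 2π×1335/60 = 139.8 rad/s; P_out = τω = 128 × 139.8 = 17894 W
P_in = P_out / η = 17894 / 0.784 = 22824 W
I = P_in / V = 22824 / 180 = 127 A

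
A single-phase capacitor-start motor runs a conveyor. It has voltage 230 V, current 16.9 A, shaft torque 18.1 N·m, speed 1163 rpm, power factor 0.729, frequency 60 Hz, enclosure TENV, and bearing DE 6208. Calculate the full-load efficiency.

77.8 %

ω = 2π × 1163/60 = 121.8 rad/s; P_out = τω = 18.1 × 121.8 = 2205 W
P_in = V·I·cosφ = 230 × 16.9 × 0.729 = 2834 W
η = P_out / P_in = 2205 / 2834 = 0.778 = 77.8%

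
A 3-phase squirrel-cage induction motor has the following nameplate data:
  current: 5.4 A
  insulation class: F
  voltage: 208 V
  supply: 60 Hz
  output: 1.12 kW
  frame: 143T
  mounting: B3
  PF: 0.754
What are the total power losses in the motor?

347 W

P_in = √3·V·I·cosφ = 1.732×208×5.4×0.754 = 1467 W
P_out = 1120 W
Losses = P_in − P_out = 1467 − 1120 = 347 W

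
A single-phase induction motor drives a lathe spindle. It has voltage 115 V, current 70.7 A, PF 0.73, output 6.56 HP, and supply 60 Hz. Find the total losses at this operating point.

P_in = V·I·cosφ = 115×70.7×0.73 = 5935 W
P_out = 6.56×746 = 4894 W
Losses = P_in − P_out = 5935 − 4894 = 1041 W

1040 W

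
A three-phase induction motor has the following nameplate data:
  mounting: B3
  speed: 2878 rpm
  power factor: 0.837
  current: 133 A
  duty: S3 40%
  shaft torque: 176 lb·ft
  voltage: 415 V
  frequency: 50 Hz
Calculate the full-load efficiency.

τ = 176 lb·ft × 1.356 = 238.7 N·m
ω = 2π × 2878/60 = 301.4 rad/s; P_out = τω = 238.7 × 301.4 = 71944 W
P_in = √3·V_L·I_L·cosφ = 1.732 × 415 × 133 × 0.837 = 80015 W
η = P_out / P_in = 71944 / 80015 = 0.899 = 89.9%

89.9 %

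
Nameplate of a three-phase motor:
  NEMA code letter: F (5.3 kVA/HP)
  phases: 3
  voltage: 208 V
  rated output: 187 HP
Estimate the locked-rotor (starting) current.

2750 A

S_LR = 5.3 × 187 = 991.1 kVA
I_LR = S_LR/(√3·V_L) = 991100/(1.732×208) = 2750 A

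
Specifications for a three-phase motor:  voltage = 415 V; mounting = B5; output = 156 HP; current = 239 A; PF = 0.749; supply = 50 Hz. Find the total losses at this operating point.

P_in = √3·V·I·cosφ = 1.732×415×239×0.749 = 128670 W
P_out = 156×746 = 116376 W
Losses = P_in − P_out = 128670 − 116376 = 12294 W

12300 W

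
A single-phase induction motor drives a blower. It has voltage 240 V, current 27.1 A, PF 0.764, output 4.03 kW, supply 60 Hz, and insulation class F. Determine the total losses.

939 W

P_in = V·I·cosφ = 240×27.1×0.764 = 4969 W
P_out = 4030 W
Losses = P_in − P_out = 4969 − 4030 = 939 W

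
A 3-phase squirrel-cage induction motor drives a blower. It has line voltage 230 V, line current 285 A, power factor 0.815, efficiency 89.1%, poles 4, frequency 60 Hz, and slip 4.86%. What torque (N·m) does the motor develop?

460 N·m

P_in = √3·V·I·cosφ = 1.732 × 230 × 285 × 0.815 = 92529 W
P_out = η·P_in = 0.891 × 92529 = 82443 W
n_s = 120×60/4 = 1800 rpm; n = 1800×(1−0.0486) = 1713 rpm
ω = 2π×1713/60 = 179.4 rad/s
τ = P_out/ω = 82443/179.4 = 460 N·m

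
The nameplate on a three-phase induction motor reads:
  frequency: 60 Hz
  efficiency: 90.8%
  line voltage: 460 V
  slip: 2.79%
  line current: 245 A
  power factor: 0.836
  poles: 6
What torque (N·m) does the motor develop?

1210 N·m

P_in = √3·V·I·cosφ = 1.732 × 460 × 245 × 0.836 = 163184 W
P_out = η·P_in = 0.908 × 163184 = 148171 W
n_s = 120×60/6 = 1200 rpm; n = 1200×(1−0.0279) = 1167 rpm
ω = 2π×1167/60 = 122.2 rad/s
τ = P_out/ω = 148171/122.2 = 1210 N·m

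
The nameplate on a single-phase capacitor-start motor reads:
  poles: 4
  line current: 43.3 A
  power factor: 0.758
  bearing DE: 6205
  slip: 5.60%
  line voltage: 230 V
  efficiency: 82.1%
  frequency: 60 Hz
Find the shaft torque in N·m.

P_in = V·I·cosφ = 230 × 43.3 × 0.758 = 7549 W
P_out = η·P_in = 0.821 × 7549 = 6198 W
n_s = 120×60/4 = 1800 rpm; n = 1800×(1−0.056) = 1699 rpm
ω = 2π×1699/60 = 177.9 rad/s
τ = P_out/ω = 6198/177.9 = 34.8 N·m

34.8 N·m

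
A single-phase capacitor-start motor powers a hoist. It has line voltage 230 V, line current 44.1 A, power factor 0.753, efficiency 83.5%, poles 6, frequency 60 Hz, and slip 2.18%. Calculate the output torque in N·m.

51.9 N·m

P_in = V·I·cosφ = 230 × 44.1 × 0.753 = 7638 W
P_out = η·P_in = 0.835 × 7638 = 6378 W
n_s = 120×60/6 = 1200 rpm; n = 1200×(1−0.0218) = 1174 rpm
ω = 2π×1174/60 = 122.9 rad/s
τ = P_out/ω = 6378/122.9 = 51.9 N·m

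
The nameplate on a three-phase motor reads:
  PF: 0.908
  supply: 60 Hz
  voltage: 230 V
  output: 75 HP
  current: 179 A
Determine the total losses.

8.8 kW

P_in = √3·V·I·cosφ = 1.732×230×179×0.908 = 64746 W
P_out = 75×746 = 55950 W
Losses = P_in − P_out = 64746 − 55950 = 8796 W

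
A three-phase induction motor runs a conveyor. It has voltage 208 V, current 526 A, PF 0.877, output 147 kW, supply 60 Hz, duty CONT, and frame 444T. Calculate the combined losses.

P_in = √3·V·I·cosφ = 1.732×208×526×0.877 = 166187 W
P_out = 147000 W
Losses = P_in − P_out = 166187 − 147000 = 19187 W

19200 W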